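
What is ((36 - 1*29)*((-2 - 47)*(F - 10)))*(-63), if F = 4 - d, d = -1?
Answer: -108045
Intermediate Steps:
F = 5 (F = 4 - 1*(-1) = 4 + 1 = 5)
((36 - 1*29)*((-2 - 47)*(F - 10)))*(-63) = ((36 - 1*29)*((-2 - 47)*(5 - 10)))*(-63) = ((36 - 29)*(-49*(-5)))*(-63) = (7*245)*(-63) = 1715*(-63) = -108045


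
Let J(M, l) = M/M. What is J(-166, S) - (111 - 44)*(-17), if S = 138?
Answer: 1140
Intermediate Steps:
J(M, l) = 1
J(-166, S) - (111 - 44)*(-17) = 1 - (111 - 44)*(-17) = 1 - 67*(-17) = 1 - 1*(-1139) = 1 + 1139 = 1140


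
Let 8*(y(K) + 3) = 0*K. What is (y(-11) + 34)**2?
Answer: 961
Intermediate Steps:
y(K) = -3 (y(K) = -3 + (0*K)/8 = -3 + (1/8)*0 = -3 + 0 = -3)
(y(-11) + 34)**2 = (-3 + 34)**2 = 31**2 = 961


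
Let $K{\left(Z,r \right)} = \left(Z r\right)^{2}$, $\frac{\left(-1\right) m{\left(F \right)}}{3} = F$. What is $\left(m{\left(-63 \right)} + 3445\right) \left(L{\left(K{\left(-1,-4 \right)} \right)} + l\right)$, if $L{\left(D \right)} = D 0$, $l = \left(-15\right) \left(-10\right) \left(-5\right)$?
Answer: $-2725500$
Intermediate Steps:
$l = -750$ ($l = 150 \left(-5\right) = -750$)
$m{\left(F \right)} = - 3 F$
$K{\left(Z,r \right)} = Z^{2} r^{2}$
$L{\left(D \right)} = 0$
$\left(m{\left(-63 \right)} + 3445\right) \left(L{\left(K{\left(-1,-4 \right)} \right)} + l\right) = \left(\left(-3\right) \left(-63\right) + 3445\right) \left(0 - 750\right) = \left(189 + 3445\right) \left(-750\right) = 3634 \left(-750\right) = -2725500$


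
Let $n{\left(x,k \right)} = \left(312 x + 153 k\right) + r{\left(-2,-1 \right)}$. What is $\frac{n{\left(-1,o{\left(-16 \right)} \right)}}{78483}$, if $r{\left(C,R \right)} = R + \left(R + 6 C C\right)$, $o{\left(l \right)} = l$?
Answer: $- \frac{2738}{78483} \approx -0.034887$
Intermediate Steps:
$r{\left(C,R \right)} = 2 R + 6 C^{2}$ ($r{\left(C,R \right)} = R + \left(R + 6 C^{2}\right) = 2 R + 6 C^{2}$)
$n{\left(x,k \right)} = 22 + 153 k + 312 x$ ($n{\left(x,k \right)} = \left(312 x + 153 k\right) + \left(2 \left(-1\right) + 6 \left(-2\right)^{2}\right) = \left(153 k + 312 x\right) + \left(-2 + 6 \cdot 4\right) = \left(153 k + 312 x\right) + \left(-2 + 24\right) = \left(153 k + 312 x\right) + 22 = 22 + 153 k + 312 x$)
$\frac{n{\left(-1,o{\left(-16 \right)} \right)}}{78483} = \frac{22 + 153 \left(-16\right) + 312 \left(-1\right)}{78483} = \left(22 - 2448 - 312\right) \frac{1}{78483} = \left(-2738\right) \frac{1}{78483} = - \frac{2738}{78483}$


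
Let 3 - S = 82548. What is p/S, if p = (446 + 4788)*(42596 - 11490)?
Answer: -162808804/82545 ≈ -1972.4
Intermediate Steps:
p = 162808804 (p = 5234*31106 = 162808804)
S = -82545 (S = 3 - 1*82548 = 3 - 82548 = -82545)
p/S = 162808804/(-82545) = 162808804*(-1/82545) = -162808804/82545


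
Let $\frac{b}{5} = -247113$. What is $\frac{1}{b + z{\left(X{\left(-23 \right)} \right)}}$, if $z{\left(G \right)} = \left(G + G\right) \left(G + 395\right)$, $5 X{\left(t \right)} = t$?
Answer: $- \frac{25}{30978917} \approx -8.07 \cdot 10^{-7}$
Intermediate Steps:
$b = -1235565$ ($b = 5 \left(-247113\right) = -1235565$)
$X{\left(t \right)} = \frac{t}{5}$
$z{\left(G \right)} = 2 G \left(395 + G\right)$
$\frac{1}{b + z{\left(X{\left(-23 \right)} \right)}} = \frac{1}{-1235565 + 2 \cdot \frac{1}{5} \left(-23\right) \left(395 + \frac{1}{5} \left(-23\right)\right)} = \frac{1}{-1235565 + 2 \left(- \frac{23}{5}\right) \left(395 - \frac{23}{5}\right)} = \frac{1}{-1235565 + 2 \left(- \frac{23}{5}\right) \frac{1952}{5}} = \frac{1}{-1235565 - \frac{89792}{25}} = \frac{1}{- \frac{30978917}{25}} = - \frac{25}{30978917}$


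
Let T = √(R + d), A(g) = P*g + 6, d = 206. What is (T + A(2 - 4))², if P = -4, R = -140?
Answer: (14 + √66)² ≈ 489.47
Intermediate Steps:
A(g) = 6 - 4*g (A(g) = -4*g + 6 = 6 - 4*g)
T = √66 (T = √(-140 + 206) = √66 ≈ 8.1240)
(T + A(2 - 4))² = (√66 + (6 - 4*(2 - 4)))² = (√66 + (6 - 4*(-2)))² = (√66 + (6 + 8))² = (√66 + 14)² = (14 + √66)²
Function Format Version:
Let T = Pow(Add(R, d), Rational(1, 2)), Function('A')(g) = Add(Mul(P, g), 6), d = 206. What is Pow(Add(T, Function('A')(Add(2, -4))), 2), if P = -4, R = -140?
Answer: Pow(Add(14, Pow(66, Rational(1, 2))), 2) ≈ 489.47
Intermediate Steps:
Function('A')(g) = Add(6, Mul(-4, g)) (Function('A')(g) = Add(Mul(-4, g), 6) = Add(6, Mul(-4, g)))
T = Pow(66, Rational(1, 2)) (T = Pow(Add(-140, 206), Rational(1, 2)) = Pow(66, Rational(1, 2)) ≈ 8.1240)
Pow(Add(T, Function('A')(Add(2, -4))), 2) = Pow(Add(Pow(66, Rational(1, 2)), Add(6, Mul(-4, Add(2, -4)))), 2) = Pow(Add(Pow(66, Rational(1, 2)), Add(6, Mul(-4, -2))), 2) = Pow(Add(Pow(66, Rational(1, 2)), Add(6, 8)), 2) = Pow(Add(Pow(66, Rational(1, 2)), 14), 2) = Pow(Add(14, Pow(66, Rational(1, 2))), 2)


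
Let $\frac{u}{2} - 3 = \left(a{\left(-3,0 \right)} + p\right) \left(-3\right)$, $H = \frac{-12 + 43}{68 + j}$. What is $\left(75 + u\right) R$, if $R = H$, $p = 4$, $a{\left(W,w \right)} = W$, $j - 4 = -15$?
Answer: $\frac{775}{19} \approx 40.789$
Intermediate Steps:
$j = -11$ ($j = 4 - 15 = -11$)
$H = \frac{31}{57}$ ($H = \frac{-12 + 43}{68 - 11} = \frac{31}{57} \approx 0.54386$)
$R = \frac{31}{57} \approx 0.54386$
$u = 0$ ($u = 6 + 2 \left(-3 + 4\right) \left(-3\right) = 6 + 2 \cdot 1 \left(-3\right) = 6 + 2 \left(-3\right) = 6 - 6 = 0$)
$\left(75 + u\right) R = \left(75 + 0\right) \frac{31}{57} = 75 \cdot \frac{31}{57} = \frac{775}{19}$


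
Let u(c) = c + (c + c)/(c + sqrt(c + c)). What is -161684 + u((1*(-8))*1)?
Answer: -808452/5 + 4*I/5 ≈ -1.6169e+5 + 0.8*I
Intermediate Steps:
u(c) = c + 2*c/(c + sqrt(2)*sqrt(c)) (u(c) = c + (2*c)/(c + sqrt(2*c)) = c + (2*c)/(c + sqrt(2)*sqrt(c)) = c + 2*c/(c + sqrt(2)*sqrt(c)))
-161684 + u((1*(-8))*1) = -161684 + (((1*(-8))*1)**2 + 2*((1*(-8))*1) + sqrt(2)*((1*(-8))*1)**(3/2))/((1*(-8))*1 + sqrt(2)*sqrt((1*(-8))*1)) = -161684 + ((-8*1)**2 + 2*(-8*1) + sqrt(2)*(-8*1)**(3/2))/(-8*1 + sqrt(2)*sqrt(-8*1)) = -161684 + ((-8)**2 + 2*(-8) + sqrt(2)*(-8)**(3/2))/(-8 + sqrt(2)*sqrt(-8)) = -161684 + (64 - 16 + sqrt(2)*(-16*I*sqrt(2)))/(-8 + sqrt(2)*(2*I*sqrt(2))) = -161684 + (64 - 16 - 32*I)/(-8 + 4*I) = -161684 + ((-8 - 4*I)/80)*(48 - 32*I) = -161684 + (-8 - 4*I)*(48 - 32*I)/80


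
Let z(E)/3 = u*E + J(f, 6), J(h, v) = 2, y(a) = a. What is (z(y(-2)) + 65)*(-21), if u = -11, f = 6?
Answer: -2877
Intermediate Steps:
z(E) = 6 - 33*E (z(E) = 3*(-11*E + 2) = 3*(2 - 11*E) = 6 - 33*E)
(z(y(-2)) + 65)*(-21) = ((6 - 33*(-2)) + 65)*(-21) = ((6 + 66) + 65)*(-21) = (72 + 65)*(-21) = 137*(-21) = -2877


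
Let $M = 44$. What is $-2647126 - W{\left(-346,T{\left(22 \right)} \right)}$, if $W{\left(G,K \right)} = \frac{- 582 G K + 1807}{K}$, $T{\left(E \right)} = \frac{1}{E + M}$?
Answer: $-2967760$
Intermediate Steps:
$T{\left(E \right)} = \frac{1}{44 + E}$ ($T{\left(E \right)} = \frac{1}{E + 44} = \frac{1}{44 + E}$)
$W{\left(G,K \right)} = \frac{1807 - 582 G K}{K}$ ($W{\left(G,K \right)} = \frac{- 582 G K + 1807}{K} = \frac{1807 - 582 G K}{K}$)
$-2647126 - W{\left(-346,T{\left(22 \right)} \right)} = -2647126 - \left(\left(-582\right) \left(-346\right) + \frac{1807}{\frac{1}{44 + 22}}\right) = -2647126 - \left(201372 + \frac{1807}{\frac{1}{66}}\right) = -2647126 - \left(201372 + 1807 \frac{1}{\frac{1}{66}}\right) = -2647126 - \left(201372 + 1807 \cdot 66\right) = -2647126 - \left(201372 + 119262\right) = -2647126 - 320634 = -2967760$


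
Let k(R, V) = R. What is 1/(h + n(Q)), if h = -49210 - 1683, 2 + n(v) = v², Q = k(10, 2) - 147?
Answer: -1/32126 ≈ -3.1127e-5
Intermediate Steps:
Q = -137 (Q = 10 - 147 = -137)
n(v) = -2 + v²
h = -50893
1/(h + n(Q)) = 1/(-50893 + (-2 + (-137)²)) = 1/(-50893 + (-2 + 18769)) = 1/(-50893 + 18767) = 1/(-32126) = -1/32126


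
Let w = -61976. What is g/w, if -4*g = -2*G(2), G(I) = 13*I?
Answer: -13/61976 ≈ -0.00020976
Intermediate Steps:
g = 13 (g = -(-1)*13*2/2 = -(-1)*26/2 = -¼*(-52) = 13)
g/w = 13/(-61976) = 13*(-1/61976) = -13/61976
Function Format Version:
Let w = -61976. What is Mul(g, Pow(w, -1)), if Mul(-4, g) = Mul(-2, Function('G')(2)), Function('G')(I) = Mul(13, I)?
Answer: Rational(-13, 61976) ≈ -0.00020976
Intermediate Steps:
g = 13 (g = Mul(Rational(-1, 4), Mul(-2, Mul(13, 2))) = Mul(Rational(-1, 4), Mul(-2, 26)) = Mul(Rational(-1, 4), -52) = 13)
Mul(g, Pow(w, -1)) = Mul(13, Pow(-61976, -1)) = Mul(13, Rational(-1, 61976)) = Rational(-13, 61976)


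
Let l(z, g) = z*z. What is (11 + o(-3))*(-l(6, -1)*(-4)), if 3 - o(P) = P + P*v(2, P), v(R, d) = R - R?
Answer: 2448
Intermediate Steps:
v(R, d) = 0
l(z, g) = z**2
o(P) = 3 - P (o(P) = 3 - (P + P*0) = 3 - (P + 0) = 3 - P)
(11 + o(-3))*(-l(6, -1)*(-4)) = (11 + (3 - 1*(-3)))*(-1*6**2*(-4)) = (11 + (3 + 3))*(-1*36*(-4)) = (11 + 6)*(-36*(-4)) = 17*144 = 2448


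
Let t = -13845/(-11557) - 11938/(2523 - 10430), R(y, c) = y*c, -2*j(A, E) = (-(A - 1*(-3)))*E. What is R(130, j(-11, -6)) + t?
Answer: 21950521597/7029323 ≈ 3122.7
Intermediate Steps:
j(A, E) = -E*(-3 - A)/2 (j(A, E) = -(-(A - 1*(-3)))*E/2 = -(-(A + 3))*E/2 = -(-(3 + A))*E/2 = -(-3 - A)*E/2 = -E*(-3 - A)/2)
R(y, c) = c*y
t = 19033837/7029323 (t = -13845*(-1/11557) - 11938/(-7907) = 1065/889 - 11938*(-1/7907) = 1065/889 + 11938/7907 = 19033837/7029323 ≈ 2.7078)
R(130, j(-11, -6)) + t = ((1/2)*(-6)*(3 - 11))*130 + 19033837/7029323 = ((1/2)*(-6)*(-8))*130 + 19033837/7029323 = 24*130 + 19033837/7029323 = 3120 + 19033837/7029323 = 21950521597/7029323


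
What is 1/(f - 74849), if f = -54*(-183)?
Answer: -1/64967 ≈ -1.5392e-5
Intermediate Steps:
f = 9882
1/(f - 74849) = 1/(9882 - 74849) = 1/(-64967) = -1/64967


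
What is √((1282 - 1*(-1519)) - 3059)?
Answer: I*√258 ≈ 16.062*I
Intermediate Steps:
√((1282 - 1*(-1519)) - 3059) = √((1282 + 1519) - 3059) = √(2801 - 3059) = √(-258) = I*√258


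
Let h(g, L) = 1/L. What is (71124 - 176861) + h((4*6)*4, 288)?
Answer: -30452255/288 ≈ -1.0574e+5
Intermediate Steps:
(71124 - 176861) + h((4*6)*4, 288) = (71124 - 176861) + 1/288 = -105737 + 1/288 = -30452255/288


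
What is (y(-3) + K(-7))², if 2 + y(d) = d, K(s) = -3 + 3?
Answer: 25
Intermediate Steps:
K(s) = 0
y(d) = -2 + d
(y(-3) + K(-7))² = ((-2 - 3) + 0)² = (-5 + 0)² = (-5)² = 25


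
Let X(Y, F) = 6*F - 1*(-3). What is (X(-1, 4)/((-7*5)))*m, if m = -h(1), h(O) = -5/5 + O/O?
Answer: 0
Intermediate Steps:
h(O) = 0 (h(O) = -5*⅕ + 1 = -1 + 1 = 0)
X(Y, F) = 3 + 6*F (X(Y, F) = 6*F + 3 = 3 + 6*F)
m = 0 (m = -1*0 = 0)
(X(-1, 4)/((-7*5)))*m = ((3 + 6*4)/((-7*5)))*0 = ((3 + 24)/(-35))*0 = (27*(-1/35))*0 = -27/35*0 = 0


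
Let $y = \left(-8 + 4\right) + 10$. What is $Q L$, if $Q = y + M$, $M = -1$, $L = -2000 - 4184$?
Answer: $-30920$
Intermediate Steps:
$L = -6184$ ($L = -2000 - 4184 = -6184$)
$y = 6$ ($y = -4 + 10 = 6$)
$Q = 5$ ($Q = 6 - 1 = 5$)
$Q L = 5 \left(-6184\right) = -30920$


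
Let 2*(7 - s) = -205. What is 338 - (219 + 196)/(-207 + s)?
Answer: 13348/39 ≈ 342.26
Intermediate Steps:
s = 219/2 (s = 7 - ½*(-205) = 7 + 205/2 = 219/2 ≈ 109.50)
338 - (219 + 196)/(-207 + s) = 338 - (219 + 196)/(-207 + 219/2) = 338 - 415/(-195/2) = 338 - 415*(-2)/195 = 338 - 1*(-166/39) = 338 + 166/39 = 13348/39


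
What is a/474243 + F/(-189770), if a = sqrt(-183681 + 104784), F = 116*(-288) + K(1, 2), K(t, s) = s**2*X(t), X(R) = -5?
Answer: 16714/94885 + 17*I*sqrt(273)/474243 ≈ 0.17615 + 0.00059228*I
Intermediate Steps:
K(t, s) = -5*s**2 (K(t, s) = s**2*(-5) = -5*s**2)
F = -33428 (F = 116*(-288) - 5*2**2 = -33408 - 5*4 = -33408 - 20 = -33428)
a = 17*I*sqrt(273) (a = sqrt(-78897) = 17*I*sqrt(273) ≈ 280.89*I)
a/474243 + F/(-189770) = (17*I*sqrt(273))/474243 - 33428/(-189770) = (17*I*sqrt(273))*(1/474243) - 33428*(-1/189770) = 17*I*sqrt(273)/474243 + 16714/94885 = 16714/94885 + 17*I*sqrt(273)/474243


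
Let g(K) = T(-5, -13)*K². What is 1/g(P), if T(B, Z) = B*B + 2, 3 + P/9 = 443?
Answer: 1/423403200 ≈ 2.3618e-9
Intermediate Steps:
P = 3960 (P = -27 + 9*443 = -27 + 3987 = 3960)
T(B, Z) = 2 + B² (T(B, Z) = B² + 2 = 2 + B²)
g(K) = 27*K² (g(K) = (2 + (-5)²)*K² = (2 + 25)*K² = 27*K²)
1/g(P) = 1/(27*3960²) = 1/(27*15681600) = 1/423403200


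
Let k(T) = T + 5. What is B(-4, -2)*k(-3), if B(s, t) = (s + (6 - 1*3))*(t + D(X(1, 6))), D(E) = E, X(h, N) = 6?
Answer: -8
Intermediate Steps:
k(T) = 5 + T
B(s, t) = (3 + s)*(6 + t) (B(s, t) = (s + (6 - 1*3))*(t + 6) = (s + (6 - 3))*(6 + t) = (s + 3)*(6 + t) = (3 + s)*(6 + t))
B(-4, -2)*k(-3) = (18 + 3*(-2) + 6*(-4) - 4*(-2))*(5 - 3) = (18 - 6 - 24 + 8)*2 = -4*2 = -8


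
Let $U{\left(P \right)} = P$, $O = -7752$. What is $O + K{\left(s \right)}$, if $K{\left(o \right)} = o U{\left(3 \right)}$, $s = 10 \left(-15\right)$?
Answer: $-8202$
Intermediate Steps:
$s = -150$
$K{\left(o \right)} = 3 o$ ($K{\left(o \right)} = o 3 = 3 o$)
$O + K{\left(s \right)} = -7752 + 3 \left(-150\right) = -7752 - 450 = -8202$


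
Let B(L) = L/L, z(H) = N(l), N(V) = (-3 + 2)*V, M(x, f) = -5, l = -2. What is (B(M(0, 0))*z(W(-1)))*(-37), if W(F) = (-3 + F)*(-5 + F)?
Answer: -74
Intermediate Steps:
N(V) = -V
W(F) = (-5 + F)*(-3 + F)
z(H) = 2 (z(H) = -1*(-2) = 2)
B(L) = 1
(B(M(0, 0))*z(W(-1)))*(-37) = (1*2)*(-37) = 2*(-37) = -74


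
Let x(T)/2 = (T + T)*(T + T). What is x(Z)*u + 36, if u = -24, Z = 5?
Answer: -4764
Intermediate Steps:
x(T) = 8*T**2 (x(T) = 2*((T + T)*(T + T)) = 2*((2*T)*(2*T)) = 2*(4*T**2) = 8*T**2)
x(Z)*u + 36 = (8*5**2)*(-24) + 36 = (8*25)*(-24) + 36 = 200*(-24) + 36 = -4800 + 36 = -4764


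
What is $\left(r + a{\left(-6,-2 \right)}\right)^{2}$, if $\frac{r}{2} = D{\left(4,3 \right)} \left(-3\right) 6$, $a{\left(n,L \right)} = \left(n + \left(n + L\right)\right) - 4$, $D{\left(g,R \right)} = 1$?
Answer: $2916$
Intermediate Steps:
$a{\left(n,L \right)} = -4 + L + 2 n$ ($a{\left(n,L \right)} = \left(n + \left(L + n\right)\right) - 4 = \left(L + 2 n\right) - 4 = -4 + L + 2 n$)
$r = -36$ ($r = 2 \cdot 1 \left(-3\right) 6 = 2 \left(\left(-3\right) 6\right) = 2 \left(-18\right) = -36$)
$\left(r + a{\left(-6,-2 \right)}\right)^{2} = \left(-36 - 18\right)^{2} = \left(-54\right)^{2} = 2916$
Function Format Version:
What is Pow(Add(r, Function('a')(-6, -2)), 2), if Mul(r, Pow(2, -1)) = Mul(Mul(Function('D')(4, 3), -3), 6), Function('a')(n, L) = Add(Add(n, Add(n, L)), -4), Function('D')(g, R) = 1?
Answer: 2916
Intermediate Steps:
Function('a')(n, L) = Add(-4, L, Mul(2, n)) (Function('a')(n, L) = Add(Add(n, Add(L, n)), -4) = Add(Add(L, Mul(2, n)), -4) = Add(-4, L, Mul(2, n)))
r = -36 (r = Mul(2, Mul(Mul(1, -3), 6)) = Mul(2, Mul(-3, 6)) = Mul(2, -18) = -36)
Pow(Add(r, Function('a')(-6, -2)), 2) = Pow(Add(-36, Add(-4, -2, Mul(2, -6))), 2) = Pow(Add(-36, Add(-4, -2, -12)), 2) = Pow(Add(-36, -18), 2) = Pow(-54, 2) = 2916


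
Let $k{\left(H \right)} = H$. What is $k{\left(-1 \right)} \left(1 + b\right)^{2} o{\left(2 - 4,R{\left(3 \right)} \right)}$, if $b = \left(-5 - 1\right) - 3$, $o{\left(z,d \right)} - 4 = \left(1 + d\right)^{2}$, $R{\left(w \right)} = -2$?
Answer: $-320$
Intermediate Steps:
$o{\left(z,d \right)} = 4 + \left(1 + d\right)^{2}$
$b = -9$ ($b = -6 - 3 = -9$)
$k{\left(-1 \right)} \left(1 + b\right)^{2} o{\left(2 - 4,R{\left(3 \right)} \right)} = - \left(1 - 9\right)^{2} \left(4 + \left(1 - 2\right)^{2}\right) = - \left(-8\right)^{2} \left(4 + \left(-1\right)^{2}\right) = \left(-1\right) 64 \left(4 + 1\right) = \left(-64\right) 5 = -320$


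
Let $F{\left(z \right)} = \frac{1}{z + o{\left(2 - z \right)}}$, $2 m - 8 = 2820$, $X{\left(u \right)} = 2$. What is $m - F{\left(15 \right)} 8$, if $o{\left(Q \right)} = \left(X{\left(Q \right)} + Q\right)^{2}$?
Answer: $\frac{24037}{17} \approx 1413.9$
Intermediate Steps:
$m = 1414$ ($m = 4 + \frac{1}{2} \cdot 2820 = 4 + 1410 = 1414$)
$o{\left(Q \right)} = \left(2 + Q\right)^{2}$
$F{\left(z \right)} = \frac{1}{z + \left(4 - z\right)^{2}}$ ($F{\left(z \right)} = \frac{1}{z + \left(2 - \left(-2 + z\right)\right)^{2}} = \frac{1}{z + \left(4 - z\right)^{2}}$)
$m - F{\left(15 \right)} 8 = 1414 - \frac{1}{15 + \left(-4 + 15\right)^{2}} \cdot 8 = 1414 - \frac{1}{15 + 11^{2}} \cdot 8 = 1414 - \frac{1}{15 + 121} \cdot 8 = 1414 - \frac{1}{136} \cdot 8 = 1414 - \frac{1}{17} = \frac{24037}{17}$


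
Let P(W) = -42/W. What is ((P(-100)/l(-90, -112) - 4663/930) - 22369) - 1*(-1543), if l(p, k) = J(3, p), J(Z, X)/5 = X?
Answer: -4843210967/232500 ≈ -20831.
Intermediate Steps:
J(Z, X) = 5*X
l(p, k) = 5*p
((P(-100)/l(-90, -112) - 4663/930) - 22369) - 1*(-1543) = (((-42/(-100))/((5*(-90))) - 4663/930) - 22369) - 1*(-1543) = ((-42*(-1/100)/(-450) - 4663*1/930) - 22369) + 1543 = (((21/50)*(-1/450) - 4663/930) - 22369) + 1543 = ((-7/7500 - 4663/930) - 22369) + 1543 = (-1165967/232500 - 22369) + 1543 = -5201958467/232500 + 1543 = -4843210967/232500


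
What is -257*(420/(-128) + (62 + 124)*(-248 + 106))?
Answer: 217239273/32 ≈ 6.7887e+6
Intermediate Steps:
-257*(420/(-128) + (62 + 124)*(-248 + 106)) = -257*(420*(-1/128) + 186*(-142)) = -257*(-105/32 - 26412) = -257*(-845289/32) = 217239273/32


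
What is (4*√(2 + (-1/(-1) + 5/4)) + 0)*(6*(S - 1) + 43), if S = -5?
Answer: 14*√17 ≈ 57.724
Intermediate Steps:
(4*√(2 + (-1/(-1) + 5/4)) + 0)*(6*(S - 1) + 43) = (4*√(2 + (-1/(-1) + 5/4)) + 0)*(6*(-5 - 1) + 43) = (4*√(2 + (-1*(-1) + 5*(¼))) + 0)*(6*(-6) + 43) = (4*√(2 + (1 + 5/4)) + 0)*(-36 + 43) = (4*√(2 + 9/4) + 0)*7 = (4*√(17/4) + 0)*7 = (4*(√17/2) + 0)*7 = (2*√17 + 0)*7 = (2*√17)*7 = 14*√17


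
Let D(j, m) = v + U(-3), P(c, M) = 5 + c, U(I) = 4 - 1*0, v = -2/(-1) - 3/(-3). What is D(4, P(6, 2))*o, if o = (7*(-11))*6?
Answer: -3234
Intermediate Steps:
v = 3 (v = -2*(-1) - 3*(-1/3) = 2 + 1 = 3)
U(I) = 4 (U(I) = 4 + 0 = 4)
o = -462 (o = -77*6 = -462)
D(j, m) = 7 (D(j, m) = 3 + 4 = 7)
D(4, P(6, 2))*o = 7*(-462) = -3234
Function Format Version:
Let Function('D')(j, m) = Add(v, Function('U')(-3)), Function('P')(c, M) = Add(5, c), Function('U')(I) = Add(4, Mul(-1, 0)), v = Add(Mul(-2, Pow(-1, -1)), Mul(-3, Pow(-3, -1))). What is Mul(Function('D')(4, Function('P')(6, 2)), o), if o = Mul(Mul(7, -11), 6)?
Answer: -3234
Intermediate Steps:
v = 3 (v = Add(Mul(-2, -1), Mul(-3, Rational(-1, 3))) = Add(2, 1) = 3)
Function('U')(I) = 4 (Function('U')(I) = Add(4, 0) = 4)
o = -462 (o = Mul(-77, 6) = -462)
Function('D')(j, m) = 7 (Function('D')(j, m) = Add(3, 4) = 7)
Mul(Function('D')(4, Function('P')(6, 2)), o) = Mul(7, -462) = -3234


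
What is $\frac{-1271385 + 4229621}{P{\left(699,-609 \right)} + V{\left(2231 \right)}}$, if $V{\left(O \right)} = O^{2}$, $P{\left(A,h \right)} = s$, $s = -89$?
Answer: $\frac{739559}{1244318} \approx 0.59435$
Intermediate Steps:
$P{\left(A,h \right)} = -89$
$\frac{-1271385 + 4229621}{P{\left(699,-609 \right)} + V{\left(2231 \right)}} = \frac{-1271385 + 4229621}{-89 + 2231^{2}} = \frac{2958236}{-89 + 4977361} = \frac{2958236}{4977272} = 2958236 \cdot \frac{1}{4977272} = \frac{739559}{1244318}$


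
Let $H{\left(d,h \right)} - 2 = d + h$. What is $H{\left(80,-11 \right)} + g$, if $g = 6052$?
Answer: $6123$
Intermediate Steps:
$H{\left(d,h \right)} = 2 + d + h$ ($H{\left(d,h \right)} = 2 + \left(d + h\right) = 2 + d + h$)
$H{\left(80,-11 \right)} + g = \left(2 + 80 - 11\right) + 6052 = 71 + 6052 = 6123$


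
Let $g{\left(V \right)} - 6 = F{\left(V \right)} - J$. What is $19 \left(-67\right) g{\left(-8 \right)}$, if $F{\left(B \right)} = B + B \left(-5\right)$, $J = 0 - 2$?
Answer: $-50920$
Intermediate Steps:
$J = -2$ ($J = 0 - 2 = -2$)
$F{\left(B \right)} = - 4 B$ ($F{\left(B \right)} = B - 5 B = - 4 B$)
$g{\left(V \right)} = 8 - 4 V$ ($g{\left(V \right)} = 6 - \left(-2 + 4 V\right) = 8 - 4 V$)
$19 \left(-67\right) g{\left(-8 \right)} = 19 \left(-67\right) \left(8 - -32\right) = - 1273 \left(8 + 32\right) = \left(-1273\right) 40 = -50920$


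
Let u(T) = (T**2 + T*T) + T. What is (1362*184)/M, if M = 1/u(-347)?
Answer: 60263956368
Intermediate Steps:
u(T) = T + 2*T**2 (u(T) = (T**2 + T**2) + T = 2*T**2 + T = T + 2*T**2)
M = 1/240471 (M = 1/(-347*(1 + 2*(-347))) = 1/(-347*(1 - 694)) = 1/(-347*(-693)) = 1/240471 ≈ 4.1585e-6)
(1362*184)/M = (1362*184)/(1/240471) = 250608*240471 = 60263956368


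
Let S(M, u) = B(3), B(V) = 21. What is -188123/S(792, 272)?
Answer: -188123/21 ≈ -8958.2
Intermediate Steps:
S(M, u) = 21
-188123/S(792, 272) = -188123/21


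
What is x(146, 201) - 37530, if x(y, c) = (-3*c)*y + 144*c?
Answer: -96624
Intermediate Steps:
x(y, c) = 144*c - 3*c*y (x(y, c) = -3*c*y + 144*c = 144*c - 3*c*y)
x(146, 201) - 37530 = 3*201*(48 - 1*146) - 37530 = 3*201*(48 - 146) - 37530 = 3*201*(-98) - 37530 = -59094 - 37530 = -96624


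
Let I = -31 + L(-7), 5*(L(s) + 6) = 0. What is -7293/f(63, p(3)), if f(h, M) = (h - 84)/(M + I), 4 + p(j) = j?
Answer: -92378/7 ≈ -13197.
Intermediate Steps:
L(s) = -6 (L(s) = -6 + (1/5)*0 = -6 + 0 = -6)
I = -37 (I = -31 - 6 = -37)
p(j) = -4 + j
f(h, M) = (-84 + h)/(-37 + M) (f(h, M) = (h - 84)/(M - 37) = (-84 + h)/(-37 + M))
-7293/f(63, p(3)) = -7293*(-37 + (-4 + 3))/(-84 + 63) = -7293/(-21/(-37 - 1)) = -7293/(-21/(-38)) = -7293/((-1/38*(-21))) = -7293/21/38 = -7293*38/21 = -92378/7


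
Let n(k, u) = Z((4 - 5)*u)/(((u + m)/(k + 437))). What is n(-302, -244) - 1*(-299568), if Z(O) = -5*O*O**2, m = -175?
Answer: 9931098192/419 ≈ 2.3702e+7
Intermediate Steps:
Z(O) = -5*O**3
n(k, u) = 5*u**3*(437 + k)/(-175 + u) (n(k, u) = (-5*u**3*(4 - 5)**3)/(((u - 175)/(k + 437))) = (-5*(-u**3))/(((-175 + u)/(437 + k))) = (-(-5)*u**3)/(((-175 + u)/(437 + k))) = (5*u**3)*((437 + k)/(-175 + u)) = 5*u**3*(437 + k)/(-175 + u))
n(-302, -244) - 1*(-299568) = 5*(-244)**3*(437 - 302)/(-175 - 244) - 1*(-299568) = 5*(-14526784)*135/(-419) + 299568 = 5*(-14526784)*(-1/419)*135 + 299568 = 9805579200/419 + 299568 = 9931098192/419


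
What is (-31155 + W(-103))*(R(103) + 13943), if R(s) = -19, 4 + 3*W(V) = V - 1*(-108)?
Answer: -1301392736/3 ≈ -4.3380e+8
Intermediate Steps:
W(V) = 104/3 + V/3 (W(V) = -4/3 + (V - 1*(-108))/3 = -4/3 + (V + 108)/3 = -4/3 + (108 + V)/3 = -4/3 + (36 + V/3) = 104/3 + V/3)
(-31155 + W(-103))*(R(103) + 13943) = (-31155 + (104/3 + (⅓)*(-103)))*(-19 + 13943) = (-31155 + (104/3 - 103/3))*13924 = (-31155 + ⅓)*13924 = -93464/3*13924 = -1301392736/3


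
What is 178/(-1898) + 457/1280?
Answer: 319773/1214720 ≈ 0.26325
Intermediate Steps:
178/(-1898) + 457/1280 = 178*(-1/1898) + 457*(1/1280) = -89/949 + 457/1280 = 319773/1214720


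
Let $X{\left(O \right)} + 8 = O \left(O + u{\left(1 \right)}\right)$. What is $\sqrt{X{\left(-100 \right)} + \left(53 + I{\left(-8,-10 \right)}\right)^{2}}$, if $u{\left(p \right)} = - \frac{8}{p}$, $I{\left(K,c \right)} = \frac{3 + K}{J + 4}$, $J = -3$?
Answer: $2 \sqrt{3274} \approx 114.44$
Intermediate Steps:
$I{\left(K,c \right)} = 3 + K$ ($I{\left(K,c \right)} = \frac{3 + K}{-3 + 4} = \frac{3 + K}{1} = \left(3 + K\right) 1 = 3 + K$)
$X{\left(O \right)} = -8 + O \left(-8 + O\right)$ ($X{\left(O \right)} = -8 + O \left(O - \frac{8}{1}\right) = -8 + O \left(O - 8\right) = -8 + O \left(-8 + O\right)$)
$\sqrt{X{\left(-100 \right)} + \left(53 + I{\left(-8,-10 \right)}\right)^{2}} = \sqrt{\left(-8 + \left(-100\right)^{2} - -800\right) + \left(53 + \left(3 - 8\right)\right)^{2}} = \sqrt{\left(-8 + 10000 + 800\right) + \left(53 - 5\right)^{2}} = \sqrt{10792 + 48^{2}} = \sqrt{10792 + 2304} = \sqrt{13096} = 2 \sqrt{3274}$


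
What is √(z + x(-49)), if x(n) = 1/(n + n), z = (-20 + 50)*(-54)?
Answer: I*√317522/14 ≈ 40.249*I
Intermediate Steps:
z = -1620 (z = 30*(-54) = -1620)
x(n) = 1/(2*n)
√(z + x(-49)) = √(-1620 + (½)/(-49)) = √(-1620 + (½)*(-1/49)) = √(-1620 - 1/98) = √(-158761/98) = I*√317522/14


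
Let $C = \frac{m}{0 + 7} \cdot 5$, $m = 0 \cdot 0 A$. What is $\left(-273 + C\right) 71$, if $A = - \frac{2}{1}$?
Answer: $-19383$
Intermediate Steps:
$A = -2$ ($A = \left(-2\right) 1 = -2$)
$m = 0$ ($m = 0 \cdot 0 \left(-2\right) = 0 \left(-2\right) = 0$)
$C = 0$ ($C = \frac{0}{0 + 7} \cdot 5 = \frac{0}{7} \cdot 5 = 0 \cdot \frac{1}{7} \cdot 5 = 0 \cdot 5 = 0$)
$\left(-273 + C\right) 71 = \left(-273 + 0\right) 71 = \left(-273\right) 71 = -19383$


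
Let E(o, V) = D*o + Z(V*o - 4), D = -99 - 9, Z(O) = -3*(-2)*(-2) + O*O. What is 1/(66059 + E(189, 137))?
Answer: 1/670285956 ≈ 1.4919e-9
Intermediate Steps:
Z(O) = -12 + O² (Z(O) = 6*(-2) + O² = -12 + O²)
D = -108
E(o, V) = -12 + (-4 + V*o)² - 108*o (E(o, V) = -108*o + (-12 + (V*o - 4)²) = -108*o + (-12 + (-4 + V*o)²) = -12 + (-4 + V*o)² - 108*o)
1/(66059 + E(189, 137)) = 1/(66059 + (-12 + (-4 + 137*189)² - 108*189)) = 1/(66059 + (-12 + (-4 + 25893)² - 20412)) = 1/(66059 + (-12 + 25889² - 20412)) = 1/(66059 + (-12 + 670240321 - 20412)) = 1/(66059 + 670219897) = 1/670285956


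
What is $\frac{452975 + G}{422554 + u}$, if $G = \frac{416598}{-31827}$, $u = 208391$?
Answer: $\frac{1601824303}{2231231835} \approx 0.71791$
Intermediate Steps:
$G = - \frac{138866}{10609}$ ($G = 416598 \left(- \frac{1}{31827}\right) = - \frac{138866}{10609} \approx -13.089$)
$\frac{452975 + G}{422554 + u} = \frac{452975 - \frac{138866}{10609}}{422554 + 208391} = \frac{4805472909}{10609 \cdot 630945} = \frac{4805472909}{10609} \cdot \frac{1}{630945} = \frac{1601824303}{2231231835}$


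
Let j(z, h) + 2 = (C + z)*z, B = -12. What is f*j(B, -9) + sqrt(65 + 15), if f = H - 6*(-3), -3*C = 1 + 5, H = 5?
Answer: 3818 + 4*sqrt(5) ≈ 3826.9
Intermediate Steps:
C = -2 (C = -(1 + 5)/3 = -1/3*6 = -2)
j(z, h) = -2 + z*(-2 + z) (j(z, h) = -2 + (-2 + z)*z = -2 + z*(-2 + z))
f = 23 (f = 5 - 6*(-3) = 5 + 18 = 23)
f*j(B, -9) + sqrt(65 + 15) = 23*(-2 + (-12)**2 - 2*(-12)) + sqrt(65 + 15) = 23*(-2 + 144 + 24) + sqrt(80) = 23*166 + 4*sqrt(5) = 3818 + 4*sqrt(5)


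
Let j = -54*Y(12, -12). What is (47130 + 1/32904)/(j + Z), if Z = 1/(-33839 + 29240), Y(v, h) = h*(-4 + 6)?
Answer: 792441181231/21790867768 ≈ 36.366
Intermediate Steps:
Y(v, h) = 2*h (Y(v, h) = h*2 = 2*h)
j = 1296 (j = -108*(-12) = -54*(-24) = 1296)
Z = -1/4599 (Z = 1/(-4599) = -1/4599 ≈ -0.00021744)
(47130 + 1/32904)/(j + Z) = (47130 + 1/32904)/(1296 - 1/4599) = (47130 + 1/32904)/(5960303/4599) = (1550765521/32904)*(4599/5960303) = 792441181231/21790867768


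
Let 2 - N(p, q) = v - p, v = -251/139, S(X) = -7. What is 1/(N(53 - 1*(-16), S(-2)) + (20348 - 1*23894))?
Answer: -139/482774 ≈ -0.00028792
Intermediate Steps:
v = -251/139 (v = -251*1/139 = -251/139 ≈ -1.8058)
N(p, q) = 529/139 + p (N(p, q) = 2 - (-251/139 - p) = 2 + (251/139 + p) = 529/139 + p)
1/(N(53 - 1*(-16), S(-2)) + (20348 - 1*23894)) = 1/((529/139 + (53 - 1*(-16))) + (20348 - 1*23894)) = 1/((529/139 + (53 + 16)) + (20348 - 23894)) = 1/((529/139 + 69) - 3546) = 1/(10120/139 - 3546) = 1/(-482774/139) = -139/482774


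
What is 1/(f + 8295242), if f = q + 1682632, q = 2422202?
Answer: 1/12400076 ≈ 8.0645e-8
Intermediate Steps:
f = 4104834 (f = 2422202 + 1682632 = 4104834)
1/(f + 8295242) = 1/(4104834 + 8295242) = 1/12400076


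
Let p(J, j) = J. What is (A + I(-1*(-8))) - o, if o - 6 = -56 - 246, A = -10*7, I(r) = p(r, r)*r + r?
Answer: 298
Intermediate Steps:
I(r) = r + r² (I(r) = r*r + r = r² + r = r + r²)
A = -70
o = -296 (o = 6 + (-56 - 246) = 6 - 302 = -296)
(A + I(-1*(-8))) - o = (-70 + (-1*(-8))*(1 - 1*(-8))) - 1*(-296) = (-70 + 8*(1 + 8)) + 296 = (-70 + 8*9) + 296 = (-70 + 72) + 296 = 2 + 296 = 298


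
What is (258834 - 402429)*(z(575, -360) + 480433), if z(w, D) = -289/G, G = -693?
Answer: -5312063411890/77 ≈ -6.8988e+10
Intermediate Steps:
z(w, D) = 289/693 (z(w, D) = -289/(-693) = -289*(-1/693) = 289/693)
(258834 - 402429)*(z(575, -360) + 480433) = (258834 - 402429)*(289/693 + 480433) = -143595*332940358/693 = -5312063411890/77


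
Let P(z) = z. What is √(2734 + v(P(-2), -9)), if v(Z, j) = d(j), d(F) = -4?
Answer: √2730 ≈ 52.249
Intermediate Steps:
v(Z, j) = -4
√(2734 + v(P(-2), -9)) = √(2734 - 4) = √2730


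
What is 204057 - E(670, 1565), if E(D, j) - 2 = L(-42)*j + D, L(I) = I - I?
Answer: 203385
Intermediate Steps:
L(I) = 0
E(D, j) = 2 + D (E(D, j) = 2 + (0*j + D) = 2 + (0 + D) = 2 + D)
204057 - E(670, 1565) = 204057 - (2 + 670) = 204057 - 1*672 = 204057 - 672 = 203385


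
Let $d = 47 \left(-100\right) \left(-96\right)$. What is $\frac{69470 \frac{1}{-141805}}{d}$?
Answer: $- \frac{6947}{6398241600} \approx -1.0858 \cdot 10^{-6}$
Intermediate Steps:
$d = 451200$ ($d = \left(-4700\right) \left(-96\right) = 451200$)
$\frac{69470 \frac{1}{-141805}}{d} = \frac{69470 \frac{1}{-141805}}{451200} = 69470 \left(- \frac{1}{141805}\right) \frac{1}{451200} = \left(- \frac{13894}{28361}\right) \frac{1}{451200} = - \frac{6947}{6398241600}$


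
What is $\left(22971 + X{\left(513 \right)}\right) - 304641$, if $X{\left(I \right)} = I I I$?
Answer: $134724027$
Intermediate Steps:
$X{\left(I \right)} = I^{3}$ ($X{\left(I \right)} = I^{2} I = I^{3}$)
$\left(22971 + X{\left(513 \right)}\right) - 304641 = \left(22971 + 513^{3}\right) - 304641 = \left(22971 + 135005697\right) - 304641 = 135028668 - 304641 = 134724027$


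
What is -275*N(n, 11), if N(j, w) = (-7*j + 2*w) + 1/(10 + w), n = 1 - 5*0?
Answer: -86900/21 ≈ -4138.1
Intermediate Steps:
n = 1 (n = 1 + 0 = 1)
N(j, w) = 1/(10 + w) - 7*j + 2*w
-275*N(n, 11) = -275*(1 - 70*1 + 2*11² + 20*11 - 7*1*11)/(10 + 11) = -275*(1 - 70 + 2*121 + 220 - 77)/21 = -275*(1 - 70 + 242 + 220 - 77)/21 = -275*316/21 = -86900/21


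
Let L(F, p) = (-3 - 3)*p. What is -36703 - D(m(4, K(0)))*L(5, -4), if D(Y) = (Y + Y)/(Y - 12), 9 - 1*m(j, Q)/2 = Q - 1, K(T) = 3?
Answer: -37039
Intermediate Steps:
m(j, Q) = 20 - 2*Q (m(j, Q) = 18 - 2*(Q - 1) = 18 - 2*(-1 + Q) = 18 + (2 - 2*Q) = 20 - 2*Q)
L(F, p) = -6*p
D(Y) = 2*Y/(-12 + Y) (D(Y) = (2*Y)/(-12 + Y) = 2*Y/(-12 + Y))
-36703 - D(m(4, K(0)))*L(5, -4) = -36703 - 2*(20 - 2*3)/(-12 + (20 - 2*3))*(-6*(-4)) = -36703 - 2*(20 - 6)/(-12 + (20 - 6))*24 = -36703 - 2*14/(-12 + 14)*24 = -36703 - 2*14/2*24 = -36703 - 2*14*(1/2)*24 = -36703 - 14*24 = -36703 - 1*336 = -36703 - 336 = -37039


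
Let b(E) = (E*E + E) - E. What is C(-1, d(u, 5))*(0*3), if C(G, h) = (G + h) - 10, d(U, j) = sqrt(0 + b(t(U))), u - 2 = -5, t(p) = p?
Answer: 0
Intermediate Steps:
u = -3 (u = 2 - 5 = -3)
b(E) = E**2 (b(E) = (E**2 + E) - E = (E + E**2) - E = E**2)
d(U, j) = sqrt(U**2) (d(U, j) = sqrt(0 + U**2) = sqrt(U**2))
C(G, h) = -10 + G + h
C(-1, d(u, 5))*(0*3) = (-10 - 1 + sqrt((-3)**2))*(0*3) = (-10 - 1 + sqrt(9))*0 = (-10 - 1 + 3)*0 = -8*0 = 0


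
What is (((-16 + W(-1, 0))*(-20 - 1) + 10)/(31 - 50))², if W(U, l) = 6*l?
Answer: 119716/361 ≈ 331.62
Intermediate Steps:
(((-16 + W(-1, 0))*(-20 - 1) + 10)/(31 - 50))² = (((-16 + 6*0)*(-20 - 1) + 10)/(31 - 50))² = (((-16 + 0)*(-21) + 10)/(-19))² = ((-16*(-21) + 10)*(-1/19))² = ((336 + 10)*(-1/19))² = (346*(-1/19))² = (-346/19)² = 119716/361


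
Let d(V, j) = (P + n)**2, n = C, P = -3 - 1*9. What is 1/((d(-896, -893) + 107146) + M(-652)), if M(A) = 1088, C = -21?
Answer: 1/109323 ≈ 9.1472e-6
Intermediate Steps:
P = -12 (P = -3 - 9 = -12)
n = -21
d(V, j) = 1089 (d(V, j) = (-12 - 21)**2 = (-33)**2 = 1089)
1/((d(-896, -893) + 107146) + M(-652)) = 1/((1089 + 107146) + 1088) = 1/(108235 + 1088) = 1/109323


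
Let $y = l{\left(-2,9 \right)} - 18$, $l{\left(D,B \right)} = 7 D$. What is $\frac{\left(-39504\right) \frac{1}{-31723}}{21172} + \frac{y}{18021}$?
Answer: $- \frac{5195139452}{3025903208619} \approx -0.0017169$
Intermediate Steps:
$y = -32$ ($y = 7 \left(-2\right) - 18 = -14 - 18 = -32$)
$\frac{\left(-39504\right) \frac{1}{-31723}}{21172} + \frac{y}{18021} = \frac{\left(-39504\right) \frac{1}{-31723}}{21172} - \frac{32}{18021} = \left(-39504\right) \left(- \frac{1}{31723}\right) \frac{1}{21172} - \frac{32}{18021} = \frac{39504}{31723} \cdot \frac{1}{21172} - \frac{32}{18021} = \frac{9876}{167909839} - \frac{32}{18021} = - \frac{5195139452}{3025903208619}$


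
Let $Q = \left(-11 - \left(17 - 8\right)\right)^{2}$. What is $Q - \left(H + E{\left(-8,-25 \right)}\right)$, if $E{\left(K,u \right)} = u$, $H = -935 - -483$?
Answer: $877$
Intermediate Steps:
$H = -452$ ($H = -935 + 483 = -452$)
$Q = 400$ ($Q = \left(-11 - 9\right)^{2} = \left(-20\right)^{2} = 400$)
$Q - \left(H + E{\left(-8,-25 \right)}\right) = 400 - \left(-452 - 25\right) = 400 - -477 = 400 + 477 = 877$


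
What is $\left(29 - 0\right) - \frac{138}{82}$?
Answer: $\frac{1120}{41} \approx 27.317$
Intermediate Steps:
$\left(29 - 0\right) - \frac{138}{82} = \left(29 + 0\right) - \frac{69}{41} = 29 - \frac{69}{41} = \frac{1120}{41}$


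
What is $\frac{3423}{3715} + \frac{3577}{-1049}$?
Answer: $- \frac{9697828}{3897035} \approx -2.4885$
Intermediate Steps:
$\frac{3423}{3715} + \frac{3577}{-1049} = 3423 \cdot \frac{1}{3715} + 3577 \left(- \frac{1}{1049}\right) = \frac{3423}{3715} - \frac{3577}{1049} = - \frac{9697828}{3897035}$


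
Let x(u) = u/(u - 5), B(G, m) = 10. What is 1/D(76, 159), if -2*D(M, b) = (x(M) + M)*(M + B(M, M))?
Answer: -71/235296 ≈ -0.00030175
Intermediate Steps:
x(u) = u/(-5 + u)
D(M, b) = -(10 + M)*(M + M/(-5 + M))/2 (D(M, b) = -(M/(-5 + M) + M)*(M + 10)/2 = -(M + M/(-5 + M))*(10 + M)/2 = -(10 + M)*(M + M/(-5 + M))/2)
1/D(76, 159) = 1/((½)*76*(40 - 1*76² - 6*76)/(-5 + 76)) = 1/((½)*76*(40 - 1*5776 - 456)/71) = 1/((½)*76*(1/71)*(40 - 5776 - 456)) = 1/((½)*76*(1/71)*(-6192)) = 1/(-235296/71) = -71/235296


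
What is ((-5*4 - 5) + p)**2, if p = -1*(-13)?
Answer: 144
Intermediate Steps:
p = 13
((-5*4 - 5) + p)**2 = ((-5*4 - 5) + 13)**2 = ((-20 - 5) + 13)**2 = (-25 + 13)**2 = (-12)**2 = 144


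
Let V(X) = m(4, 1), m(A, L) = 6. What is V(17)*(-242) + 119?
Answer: -1333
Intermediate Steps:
V(X) = 6
V(17)*(-242) + 119 = 6*(-242) + 119 = -1452 + 119 = -1333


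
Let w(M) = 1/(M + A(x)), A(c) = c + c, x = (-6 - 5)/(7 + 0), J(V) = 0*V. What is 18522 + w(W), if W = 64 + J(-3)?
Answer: 7890379/426 ≈ 18522.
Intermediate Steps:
J(V) = 0
x = -11/7 ≈ -1.5714
W = 64 (W = 64 + 0 = 64)
A(c) = 2*c
w(M) = 1/(-22/7 + M) (w(M) = 1/(M + 2*(-11/7)) = 1/(M - 22/7) = 1/(-22/7 + M))
18522 + w(W) = 18522 + 7/(-22 + 7*64) = 18522 + 7/(-22 + 448) = 18522 + 7/426 = 7890379/426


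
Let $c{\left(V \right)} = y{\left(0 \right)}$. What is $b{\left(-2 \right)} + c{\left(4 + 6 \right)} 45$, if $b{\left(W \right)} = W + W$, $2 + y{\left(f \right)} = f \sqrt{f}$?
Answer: $-94$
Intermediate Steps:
$y{\left(f \right)} = -2 + f^{\frac{3}{2}}$ ($y{\left(f \right)} = -2 + f \sqrt{f} = -2 + f^{\frac{3}{2}}$)
$c{\left(V \right)} = -2$ ($c{\left(V \right)} = -2 + 0^{\frac{3}{2}} = -2 + 0 = -2$)
$b{\left(W \right)} = 2 W$
$b{\left(-2 \right)} + c{\left(4 + 6 \right)} 45 = 2 \left(-2\right) - 90 = -4 - 90 = -94$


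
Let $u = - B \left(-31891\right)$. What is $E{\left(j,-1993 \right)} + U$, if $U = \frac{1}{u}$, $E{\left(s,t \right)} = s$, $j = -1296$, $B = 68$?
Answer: $- \frac{2810490047}{2168588} \approx -1296.0$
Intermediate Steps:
$u = 2168588$ ($u = - 68 \left(-31891\right) = \left(-1\right) \left(-2168588\right) = 2168588$)
$U = \frac{1}{2168588} \approx 4.6113 \cdot 10^{-7}$
$E{\left(j,-1993 \right)} + U = -1296 + \frac{1}{2168588} = - \frac{2810490047}{2168588}$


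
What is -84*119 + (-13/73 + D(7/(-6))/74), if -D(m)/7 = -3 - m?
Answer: -323990503/32412 ≈ -9996.0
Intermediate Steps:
D(m) = 21 + 7*m (D(m) = -7*(-3 - m) = 21 + 7*m)
-84*119 + (-13/73 + D(7/(-6))/74) = -84*119 + (-13/73 + (21 + 7*(7/(-6)))/74) = -9996 + (-13*1/73 + (21 + 7*(7*(-⅙)))*(1/74)) = -9996 + (-13/73 + (21 + 7*(-7/6))*(1/74)) = -9996 + (-13/73 + (21 - 49/6)*(1/74)) = -9996 + (-13/73 + (77/6)*(1/74)) = -9996 + (-13/73 + 77/444) = -9996 - 151/32412 = -323990503/32412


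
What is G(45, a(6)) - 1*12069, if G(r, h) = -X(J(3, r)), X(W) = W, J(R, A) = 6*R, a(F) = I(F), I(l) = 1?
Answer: -12087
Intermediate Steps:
a(F) = 1
G(r, h) = -18 (G(r, h) = -6*3 = -1*18 = -18)
G(45, a(6)) - 1*12069 = -18 - 1*12069 = -18 - 12069 = -12087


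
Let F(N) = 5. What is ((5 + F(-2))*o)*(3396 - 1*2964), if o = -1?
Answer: -4320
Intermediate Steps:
((5 + F(-2))*o)*(3396 - 1*2964) = ((5 + 5)*(-1))*(3396 - 1*2964) = (10*(-1))*(3396 - 2964) = -10*432 = -4320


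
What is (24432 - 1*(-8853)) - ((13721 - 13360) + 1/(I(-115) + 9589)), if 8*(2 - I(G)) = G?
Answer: 2529978924/76843 ≈ 32924.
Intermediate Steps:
I(G) = 2 - G/8
(24432 - 1*(-8853)) - ((13721 - 13360) + 1/(I(-115) + 9589)) = (24432 - 1*(-8853)) - ((13721 - 13360) + 1/((2 - 1/8*(-115)) + 9589)) = (24432 + 8853) - (361 + 1/((2 + 115/8) + 9589)) = 33285 - (361 + 1/(131/8 + 9589)) = 33285 - (361 + 1/(76843/8)) = 33285 - (361 + 8/76843) = 33285 - 1*27740331/76843 = 33285 - 27740331/76843 = 2529978924/76843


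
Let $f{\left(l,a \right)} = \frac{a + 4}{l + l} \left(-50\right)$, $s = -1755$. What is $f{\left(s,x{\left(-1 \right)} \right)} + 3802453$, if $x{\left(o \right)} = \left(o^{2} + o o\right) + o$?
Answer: $\frac{1334661028}{351} \approx 3.8025 \cdot 10^{6}$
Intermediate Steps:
$x{\left(o \right)} = o + 2 o^{2}$ ($x{\left(o \right)} = \left(o^{2} + o^{2}\right) + o = 2 o^{2} + o = o + 2 o^{2}$)
$f{\left(l,a \right)} = - \frac{25 \left(4 + a\right)}{l}$ ($f{\left(l,a \right)} = \frac{4 + a}{2 l} \left(-50\right) = - \frac{25 \left(4 + a\right)}{l}$)
$f{\left(s,x{\left(-1 \right)} \right)} + 3802453 = \frac{25 \left(-4 - - (1 + 2 \left(-1\right))\right)}{-1755} + 3802453 = 25 \left(- \frac{1}{1755}\right) \left(-4 - - (1 - 2)\right) + 3802453 = 25 \left(- \frac{1}{1755}\right) \left(-4 - \left(-1\right) \left(-1\right)\right) + 3802453 = 25 \left(- \frac{1}{1755}\right) \left(-4 - 1\right) + 3802453 = 25 \left(- \frac{1}{1755}\right) \left(-5\right) + 3802453 = \frac{25}{351} + 3802453 = \frac{1334661028}{351}$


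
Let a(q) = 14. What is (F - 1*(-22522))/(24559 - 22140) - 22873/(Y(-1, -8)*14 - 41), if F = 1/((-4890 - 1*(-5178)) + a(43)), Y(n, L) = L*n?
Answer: -16226678879/51868198 ≈ -312.84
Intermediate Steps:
F = 1/302 (F = 1/((-4890 - 1*(-5178)) + 14) = 1/((-4890 + 5178) + 14) = 1/(288 + 14) = 1/302 ≈ 0.0033113)
(F - 1*(-22522))/(24559 - 22140) - 22873/(Y(-1, -8)*14 - 41) = (1/302 - 1*(-22522))/(24559 - 22140) - 22873/(-8*(-1)*14 - 41) = (1/302 + 22522)/2419 - 22873/(8*14 - 41) = (6801645/302)*(1/2419) - 22873/(112 - 41) = 6801645/730538 - 22873/71 = -16226678879/51868198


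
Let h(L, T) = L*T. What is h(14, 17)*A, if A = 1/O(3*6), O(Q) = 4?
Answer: 119/2 ≈ 59.500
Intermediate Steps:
A = ¼ (A = 1/4 = ¼ ≈ 0.25000)
h(14, 17)*A = (14*17)*(¼) = 238*(¼) = 119/2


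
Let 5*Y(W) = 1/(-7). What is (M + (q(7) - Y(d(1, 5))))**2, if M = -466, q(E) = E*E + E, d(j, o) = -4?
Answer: 205893801/1225 ≈ 1.6808e+5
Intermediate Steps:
Y(W) = -1/35 (Y(W) = (1/5)/(-7) = (1/5)*(-1/7) = -1/35)
q(E) = E + E**2 (q(E) = E**2 + E = E + E**2)
(M + (q(7) - Y(d(1, 5))))**2 = (-466 + (7*(1 + 7) - 1*(-1/35)))**2 = (-466 + (7*8 + 1/35))**2 = (-466 + (56 + 1/35))**2 = (-466 + 1961/35)**2 = (-14349/35)**2 = 205893801/1225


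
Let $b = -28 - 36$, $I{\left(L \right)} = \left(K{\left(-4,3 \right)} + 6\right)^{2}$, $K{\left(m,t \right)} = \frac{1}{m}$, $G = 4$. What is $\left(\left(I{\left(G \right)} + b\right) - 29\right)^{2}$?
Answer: $\frac{919681}{256} \approx 3592.5$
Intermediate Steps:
$I{\left(L \right)} = \frac{529}{16}$ ($I{\left(L \right)} = \left(\frac{1}{-4} + 6\right)^{2} = \left(- \frac{1}{4} + 6\right)^{2} = \left(\frac{23}{4}\right)^{2} = \frac{529}{16}$)
$b = -64$
$\left(\left(I{\left(G \right)} + b\right) - 29\right)^{2} = \left(\left(\frac{529}{16} - 64\right) - 29\right)^{2} = \left(- \frac{495}{16} - 29\right)^{2} = \left(- \frac{959}{16}\right)^{2} = \frac{919681}{256}$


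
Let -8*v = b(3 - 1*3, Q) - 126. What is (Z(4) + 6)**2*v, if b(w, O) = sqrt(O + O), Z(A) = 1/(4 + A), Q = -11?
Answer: 151263/256 - 2401*I*sqrt(22)/512 ≈ 590.87 - 21.995*I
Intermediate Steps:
b(w, O) = sqrt(2)*sqrt(O) (b(w, O) = sqrt(2*O) = sqrt(2)*sqrt(O))
v = 63/4 - I*sqrt(22)/8 (v = -(sqrt(2)*sqrt(-11) - 126)/8 = -(sqrt(2)*(I*sqrt(11)) - 126)/8 = -(I*sqrt(22) - 126)/8 = -(-126 + I*sqrt(22))/8 = 63/4 - I*sqrt(22)/8 ≈ 15.75 - 0.5863*I)
(Z(4) + 6)**2*v = (1/(4 + 4) + 6)**2*(63/4 - I*sqrt(22)/8) = (1/8 + 6)**2*(63/4 - I*sqrt(22)/8) = (49/8)**2*(63/4 - I*sqrt(22)/8) = 2401*(63/4 - I*sqrt(22)/8)/64 = 151263/256 - 2401*I*sqrt(22)/512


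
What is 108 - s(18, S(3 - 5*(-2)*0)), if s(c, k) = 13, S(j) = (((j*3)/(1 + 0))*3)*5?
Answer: 95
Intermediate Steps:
S(j) = 45*j (S(j) = (((3*j)/1)*3)*5 = (((3*j)*1)*3)*5 = ((3*j)*3)*5 = (9*j)*5 = 45*j)
108 - s(18, S(3 - 5*(-2)*0)) = 108 - 1*13 = 108 - 13 = 95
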